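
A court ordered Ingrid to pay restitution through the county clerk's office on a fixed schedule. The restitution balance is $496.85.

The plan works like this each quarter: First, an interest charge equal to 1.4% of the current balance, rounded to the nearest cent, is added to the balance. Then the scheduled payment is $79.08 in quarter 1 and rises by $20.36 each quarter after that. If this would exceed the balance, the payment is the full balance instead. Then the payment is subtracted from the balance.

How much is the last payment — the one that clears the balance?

$80.06

Quarter 1: $496.85 +$6.96 interest = $503.81; pay $79.08 → $424.73
Quarter 2: $424.73 +$5.95 interest = $430.68; pay $99.44 → $331.24
Quarter 3: $331.24 +$4.64 interest = $335.88; pay $119.80 → $216.08
Quarter 4: $216.08 +$3.03 interest = $219.11; pay $140.16 → $78.95
Quarter 5: $78.95 +$1.11 interest = $80.06; pay $80.06 → $0.00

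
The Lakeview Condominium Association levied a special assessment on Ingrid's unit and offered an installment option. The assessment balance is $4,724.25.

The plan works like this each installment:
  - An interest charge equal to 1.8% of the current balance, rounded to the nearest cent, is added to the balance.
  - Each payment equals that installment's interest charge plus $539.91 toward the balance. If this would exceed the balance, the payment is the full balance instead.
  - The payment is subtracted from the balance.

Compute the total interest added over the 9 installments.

Installment 1: $4,724.25 +$85.04 interest = $4,809.29; pay $624.95 → $4,184.34
Installment 2: $4,184.34 +$75.32 interest = $4,259.66; pay $615.23 → $3,644.43
Installment 3: $3,644.43 +$65.60 interest = $3,710.03; pay $605.51 → $3,104.52
Installment 4: $3,104.52 +$55.88 interest = $3,160.40; pay $595.79 → $2,564.61
Installment 5: $2,564.61 +$46.16 interest = $2,610.77; pay $586.07 → $2,024.70
Installment 6: $2,024.70 +$36.44 interest = $2,061.14; pay $576.35 → $1,484.79
Installment 7: $1,484.79 +$26.73 interest = $1,511.52; pay $566.64 → $944.88
Installment 8: $944.88 +$17.01 interest = $961.89; pay $556.92 → $404.97
Installment 9: $404.97 +$7.29 interest = $412.26; pay $412.26 → $0.00
Total interest: $85.04 + $75.32 + $65.60 + $55.88 + $46.16 + $36.44 + $26.73 + $17.01 + $7.29 = $415.47

$415.47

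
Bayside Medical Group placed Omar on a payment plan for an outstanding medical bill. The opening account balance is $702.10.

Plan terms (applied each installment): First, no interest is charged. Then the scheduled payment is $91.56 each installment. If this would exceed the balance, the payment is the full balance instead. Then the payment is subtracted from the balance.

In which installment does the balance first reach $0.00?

8

Installment 1: opening $702.10; payment $91.56; balance $610.54
Installment 2: opening $610.54; payment $91.56; balance $518.98
Installment 3: opening $518.98; payment $91.56; balance $427.42
Installment 4: opening $427.42; payment $91.56; balance $335.86
Installment 5: opening $335.86; payment $91.56; balance $244.30
Installment 6: opening $244.30; payment $91.56; balance $152.74
Installment 7: opening $152.74; payment $91.56; balance $61.18
Installment 8: opening $61.18; payment $61.18; balance $0.00
Balance reaches $0.00 in installment 8.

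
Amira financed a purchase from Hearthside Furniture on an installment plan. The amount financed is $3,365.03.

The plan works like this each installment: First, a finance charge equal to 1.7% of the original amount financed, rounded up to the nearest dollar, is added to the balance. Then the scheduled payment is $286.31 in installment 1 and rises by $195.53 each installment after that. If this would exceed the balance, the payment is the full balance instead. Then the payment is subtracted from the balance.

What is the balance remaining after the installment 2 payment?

$2,712.88

Installment 1: opening $3,365.03; interest $58.00 → $3,423.03; payment $286.31; balance $3,136.72
Installment 2: opening $3,136.72; interest $58.00 → $3,194.72; payment $481.84; balance $2,712.88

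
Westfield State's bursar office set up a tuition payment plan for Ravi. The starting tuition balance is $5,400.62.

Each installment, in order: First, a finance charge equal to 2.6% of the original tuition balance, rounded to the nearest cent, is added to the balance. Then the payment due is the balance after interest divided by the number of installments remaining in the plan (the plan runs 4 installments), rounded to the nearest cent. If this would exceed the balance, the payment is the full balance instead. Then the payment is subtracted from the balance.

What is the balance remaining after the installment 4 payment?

$0.00

Installment 1: $5,400.62 +$140.42 interest = $5,541.04; pay $1,385.26 → $4,155.78
Installment 2: $4,155.78 +$140.42 interest = $4,296.20; pay $1,432.07 → $2,864.13
Installment 3: $2,864.13 +$140.42 interest = $3,004.55; pay $1,502.28 → $1,502.27
Installment 4: $1,502.27 +$140.42 interest = $1,642.69; pay $1,642.69 → $0.00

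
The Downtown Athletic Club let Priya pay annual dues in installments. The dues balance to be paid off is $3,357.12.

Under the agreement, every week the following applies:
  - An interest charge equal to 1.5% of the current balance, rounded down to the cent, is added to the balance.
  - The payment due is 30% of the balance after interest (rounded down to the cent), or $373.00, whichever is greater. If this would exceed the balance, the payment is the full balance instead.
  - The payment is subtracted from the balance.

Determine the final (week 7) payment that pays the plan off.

$125.05

Week 1: $3,357.12 +$50.35 interest = $3,407.47; pay $1,022.24 → $2,385.23
Week 2: $2,385.23 +$35.77 interest = $2,421.00; pay $726.30 → $1,694.70
Week 3: $1,694.70 +$25.42 interest = $1,720.12; pay $516.03 → $1,204.09
Week 4: $1,204.09 +$18.06 interest = $1,222.15; pay $373.00 → $849.15
Week 5: $849.15 +$12.73 interest = $861.88; pay $373.00 → $488.88
Week 6: $488.88 +$7.33 interest = $496.21; pay $373.00 → $123.21
Week 7: $123.21 +$1.84 interest = $125.05; pay $125.05 → $0.00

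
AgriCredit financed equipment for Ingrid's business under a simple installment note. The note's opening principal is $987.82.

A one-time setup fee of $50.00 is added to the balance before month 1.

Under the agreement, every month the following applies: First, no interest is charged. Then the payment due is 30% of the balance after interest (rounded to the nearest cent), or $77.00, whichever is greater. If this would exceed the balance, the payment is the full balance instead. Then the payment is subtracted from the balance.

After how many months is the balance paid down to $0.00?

8

Month 1: opening $1,037.82; payment $311.35; balance $726.47
Month 2: opening $726.47; payment $217.94; balance $508.53
Month 3: opening $508.53; payment $152.56; balance $355.97
Month 4: opening $355.97; payment $106.79; balance $249.18
Month 5: opening $249.18; payment $77.00; balance $172.18
Month 6: opening $172.18; payment $77.00; balance $95.18
Month 7: opening $95.18; payment $77.00; balance $18.18
Month 8: opening $18.18; payment $18.18; balance $0.00
Balance reaches $0.00 in month 8.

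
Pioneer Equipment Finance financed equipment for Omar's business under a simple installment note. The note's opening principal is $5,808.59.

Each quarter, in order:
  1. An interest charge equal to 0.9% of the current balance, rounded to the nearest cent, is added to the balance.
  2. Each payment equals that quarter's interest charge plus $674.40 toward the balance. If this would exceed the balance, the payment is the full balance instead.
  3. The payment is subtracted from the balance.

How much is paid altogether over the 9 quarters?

Quarter 1: $5,808.59 +$52.28 interest = $5,860.87; pay $726.68 → $5,134.19
Quarter 2: $5,134.19 +$46.21 interest = $5,180.40; pay $720.61 → $4,459.79
Quarter 3: $4,459.79 +$40.14 interest = $4,499.93; pay $714.54 → $3,785.39
Quarter 4: $3,785.39 +$34.07 interest = $3,819.46; pay $708.47 → $3,110.99
Quarter 5: $3,110.99 +$28.00 interest = $3,138.99; pay $702.40 → $2,436.59
Quarter 6: $2,436.59 +$21.93 interest = $2,458.52; pay $696.33 → $1,762.19
Quarter 7: $1,762.19 +$15.86 interest = $1,778.05; pay $690.26 → $1,087.79
Quarter 8: $1,087.79 +$9.79 interest = $1,097.58; pay $684.19 → $413.39
Quarter 9: $413.39 +$3.72 interest = $417.11; pay $417.11 → $0.00
Total paid: $6,060.59

$6,060.59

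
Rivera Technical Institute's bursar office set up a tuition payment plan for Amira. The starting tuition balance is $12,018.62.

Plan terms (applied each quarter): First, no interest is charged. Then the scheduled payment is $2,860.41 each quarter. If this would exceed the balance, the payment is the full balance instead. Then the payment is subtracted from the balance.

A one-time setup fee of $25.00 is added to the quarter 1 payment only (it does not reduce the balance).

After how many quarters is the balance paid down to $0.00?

5

Quarter 1: opening $12,018.62; payment $2,860.41 (+ $25.00 fee); balance $9,158.21
Quarter 2: opening $9,158.21; payment $2,860.41; balance $6,297.80
Quarter 3: opening $6,297.80; payment $2,860.41; balance $3,437.39
Quarter 4: opening $3,437.39; payment $2,860.41; balance $576.98
Quarter 5: opening $576.98; payment $576.98; balance $0.00
Balance reaches $0.00 in quarter 5.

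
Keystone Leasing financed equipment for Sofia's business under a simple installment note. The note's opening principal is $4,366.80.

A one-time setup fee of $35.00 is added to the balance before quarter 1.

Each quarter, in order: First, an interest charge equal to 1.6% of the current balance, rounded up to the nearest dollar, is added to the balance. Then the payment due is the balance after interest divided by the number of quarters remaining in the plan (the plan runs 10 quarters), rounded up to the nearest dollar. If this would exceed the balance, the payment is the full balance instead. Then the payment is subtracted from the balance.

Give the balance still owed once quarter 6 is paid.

$1,936.80

# | Opening | Interest | Payment | End bal
1 | $4,401.80 | $71.00 | $448.00 | $4,024.80
2 | $4,024.80 | $65.00 | $455.00 | $3,634.80
3 | $3,634.80 | $59.00 | $462.00 | $3,231.80
4 | $3,231.80 | $52.00 | $470.00 | $2,813.80
5 | $2,813.80 | $46.00 | $477.00 | $2,382.80
6 | $2,382.80 | $39.00 | $485.00 | $1,936.80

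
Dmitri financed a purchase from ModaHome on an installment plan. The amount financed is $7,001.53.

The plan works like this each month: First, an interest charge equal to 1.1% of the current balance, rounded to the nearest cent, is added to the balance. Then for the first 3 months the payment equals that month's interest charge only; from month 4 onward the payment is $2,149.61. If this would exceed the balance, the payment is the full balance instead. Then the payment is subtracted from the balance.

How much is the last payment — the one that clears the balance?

# | Opening | Interest | Payment | End bal
1 | $7,001.53 | $77.02 | $77.02 | $7,001.53
2 | $7,001.53 | $77.02 | $77.02 | $7,001.53
3 | $7,001.53 | $77.02 | $77.02 | $7,001.53
4 | $7,001.53 | $77.02 | $2,149.61 | $4,928.94
5 | $4,928.94 | $54.22 | $2,149.61 | $2,833.55
6 | $2,833.55 | $31.17 | $2,149.61 | $715.11
7 | $715.11 | $7.87 | $722.98 | $0.00

$722.98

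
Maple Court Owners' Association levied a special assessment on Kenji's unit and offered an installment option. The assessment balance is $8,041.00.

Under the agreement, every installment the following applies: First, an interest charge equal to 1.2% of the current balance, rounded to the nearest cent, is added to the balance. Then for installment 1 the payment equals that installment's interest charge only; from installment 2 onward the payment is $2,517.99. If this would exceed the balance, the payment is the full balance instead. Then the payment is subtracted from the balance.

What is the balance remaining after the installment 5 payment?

Installment 1: $8,041.00 +$96.49 interest = $8,137.49; pay $96.49 → $8,041.00
Installment 2: $8,041.00 +$96.49 interest = $8,137.49; pay $2,517.99 → $5,619.50
Installment 3: $5,619.50 +$67.43 interest = $5,686.93; pay $2,517.99 → $3,168.94
Installment 4: $3,168.94 +$38.03 interest = $3,206.97; pay $2,517.99 → $688.98
Installment 5: $688.98 +$8.27 interest = $697.25; pay $697.25 → $0.00

$0.00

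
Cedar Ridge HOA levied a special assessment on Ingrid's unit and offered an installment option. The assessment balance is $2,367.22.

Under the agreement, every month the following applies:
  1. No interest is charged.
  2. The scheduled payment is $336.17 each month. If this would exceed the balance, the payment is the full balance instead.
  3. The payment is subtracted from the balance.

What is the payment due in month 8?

Month 1: opening $2,367.22; payment $336.17; balance $2,031.05
Month 2: opening $2,031.05; payment $336.17; balance $1,694.88
Month 3: opening $1,694.88; payment $336.17; balance $1,358.71
Month 4: opening $1,358.71; payment $336.17; balance $1,022.54
Month 5: opening $1,022.54; payment $336.17; balance $686.37
Month 6: opening $686.37; payment $336.17; balance $350.20
Month 7: opening $350.20; payment $336.17; balance $14.03
Month 8: opening $14.03; payment $14.03; balance $0.00

$14.03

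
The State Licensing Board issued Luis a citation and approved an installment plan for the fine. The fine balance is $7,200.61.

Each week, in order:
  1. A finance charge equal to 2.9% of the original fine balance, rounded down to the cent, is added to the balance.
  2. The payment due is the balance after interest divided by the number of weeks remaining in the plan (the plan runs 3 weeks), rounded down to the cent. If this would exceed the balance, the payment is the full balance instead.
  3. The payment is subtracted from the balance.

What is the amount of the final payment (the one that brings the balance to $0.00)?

$2,783.03

Week 1: $7,200.61 +$208.81 interest = $7,409.42; pay $2,469.80 → $4,939.62
Week 2: $4,939.62 +$208.81 interest = $5,148.43; pay $2,574.21 → $2,574.22
Week 3: $2,574.22 +$208.81 interest = $2,783.03; pay $2,783.03 → $0.00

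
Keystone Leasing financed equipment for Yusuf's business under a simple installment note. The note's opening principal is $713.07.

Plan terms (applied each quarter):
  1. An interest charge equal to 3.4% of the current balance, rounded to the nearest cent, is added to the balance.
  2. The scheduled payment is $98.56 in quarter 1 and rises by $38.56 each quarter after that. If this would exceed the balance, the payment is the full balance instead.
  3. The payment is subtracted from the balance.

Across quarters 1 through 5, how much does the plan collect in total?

$794.81

Quarter 1: $713.07 +$24.24 interest = $737.31; pay $98.56 → $638.75
Quarter 2: $638.75 +$21.72 interest = $660.47; pay $137.12 → $523.35
Quarter 3: $523.35 +$17.79 interest = $541.14; pay $175.68 → $365.46
Quarter 4: $365.46 +$12.43 interest = $377.89; pay $214.24 → $163.65
Quarter 5: $163.65 +$5.56 interest = $169.21; pay $169.21 → $0.00
Total paid: $794.81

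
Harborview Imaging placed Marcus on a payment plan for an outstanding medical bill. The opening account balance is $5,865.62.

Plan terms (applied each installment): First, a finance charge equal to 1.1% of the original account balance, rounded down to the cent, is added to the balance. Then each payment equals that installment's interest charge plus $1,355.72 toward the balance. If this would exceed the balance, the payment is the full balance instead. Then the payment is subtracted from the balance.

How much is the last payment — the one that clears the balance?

$507.26

Installment 1: $5,865.62 +$64.52 interest = $5,930.14; pay $1,420.24 → $4,509.90
Installment 2: $4,509.90 +$64.52 interest = $4,574.42; pay $1,420.24 → $3,154.18
Installment 3: $3,154.18 +$64.52 interest = $3,218.70; pay $1,420.24 → $1,798.46
Installment 4: $1,798.46 +$64.52 interest = $1,862.98; pay $1,420.24 → $442.74
Installment 5: $442.74 +$64.52 interest = $507.26; pay $507.26 → $0.00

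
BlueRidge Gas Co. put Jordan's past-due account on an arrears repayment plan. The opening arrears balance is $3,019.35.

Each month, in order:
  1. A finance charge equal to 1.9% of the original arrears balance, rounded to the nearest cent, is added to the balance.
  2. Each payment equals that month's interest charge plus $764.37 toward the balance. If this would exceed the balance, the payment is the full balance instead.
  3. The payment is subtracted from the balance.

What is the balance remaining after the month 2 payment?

$1,490.61

Month 1: opening $3,019.35; interest $57.37 → $3,076.72; payment $821.74; balance $2,254.98
Month 2: opening $2,254.98; interest $57.37 → $2,312.35; payment $821.74; balance $1,490.61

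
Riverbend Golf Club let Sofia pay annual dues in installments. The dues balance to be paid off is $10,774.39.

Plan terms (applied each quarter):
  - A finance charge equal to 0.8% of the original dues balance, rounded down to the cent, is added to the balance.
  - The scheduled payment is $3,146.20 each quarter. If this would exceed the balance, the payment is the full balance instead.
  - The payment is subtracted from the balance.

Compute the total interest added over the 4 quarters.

$344.76

Quarter 1: opening $10,774.39; interest $86.19 → $10,860.58; payment $3,146.20; balance $7,714.38
Quarter 2: opening $7,714.38; interest $86.19 → $7,800.57; payment $3,146.20; balance $4,654.37
Quarter 3: opening $4,654.37; interest $86.19 → $4,740.56; payment $3,146.20; balance $1,594.36
Quarter 4: opening $1,594.36; interest $86.19 → $1,680.55; payment $1,680.55; balance $0.00
Total interest: $86.19 + $86.19 + $86.19 + $86.19 = $344.76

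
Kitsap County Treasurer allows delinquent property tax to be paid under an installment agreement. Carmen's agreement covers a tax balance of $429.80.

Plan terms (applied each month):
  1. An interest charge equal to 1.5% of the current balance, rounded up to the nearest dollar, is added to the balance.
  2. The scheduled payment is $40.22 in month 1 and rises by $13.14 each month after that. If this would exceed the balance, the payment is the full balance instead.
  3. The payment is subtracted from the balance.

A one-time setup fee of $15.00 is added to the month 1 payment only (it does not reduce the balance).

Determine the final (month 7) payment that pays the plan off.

# | Opening | Interest | Payment | Fee | End bal
1 | $429.80 | $7.00 | $40.22 | $15.00 | $396.58
2 | $396.58 | $6.00 | $53.36 | — | $349.22
3 | $349.22 | $6.00 | $66.50 | — | $288.72
4 | $288.72 | $5.00 | $79.64 | — | $214.08
5 | $214.08 | $4.00 | $92.78 | — | $125.30
6 | $125.30 | $2.00 | $105.92 | — | $21.38
7 | $21.38 | $1.00 | $22.38 | — | $0.00

$22.38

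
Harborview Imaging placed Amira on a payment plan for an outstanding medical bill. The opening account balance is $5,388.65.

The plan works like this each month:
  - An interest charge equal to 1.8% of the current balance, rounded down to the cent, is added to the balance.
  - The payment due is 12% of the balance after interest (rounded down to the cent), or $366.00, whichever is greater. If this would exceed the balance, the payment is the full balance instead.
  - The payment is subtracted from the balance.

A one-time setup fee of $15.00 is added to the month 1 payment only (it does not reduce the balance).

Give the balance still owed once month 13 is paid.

# | Opening | Interest | Payment | Fee | End bal
1 | $5,388.65 | $96.99 | $658.27 | $15.00 | $4,827.37
2 | $4,827.37 | $86.89 | $589.71 | — | $4,324.55
3 | $4,324.55 | $77.84 | $528.28 | — | $3,874.11
4 | $3,874.11 | $69.73 | $473.26 | — | $3,470.58
5 | $3,470.58 | $62.47 | $423.96 | — | $3,109.09
6 | $3,109.09 | $55.96 | $379.80 | — | $2,785.25
7 | $2,785.25 | $50.13 | $366.00 | — | $2,469.38
8 | $2,469.38 | $44.44 | $366.00 | — | $2,147.82
9 | $2,147.82 | $38.66 | $366.00 | — | $1,820.48
10 | $1,820.48 | $32.76 | $366.00 | — | $1,487.24
11 | $1,487.24 | $26.77 | $366.00 | — | $1,148.01
12 | $1,148.01 | $20.66 | $366.00 | — | $802.67
13 | $802.67 | $14.44 | $366.00 | — | $451.11

$451.11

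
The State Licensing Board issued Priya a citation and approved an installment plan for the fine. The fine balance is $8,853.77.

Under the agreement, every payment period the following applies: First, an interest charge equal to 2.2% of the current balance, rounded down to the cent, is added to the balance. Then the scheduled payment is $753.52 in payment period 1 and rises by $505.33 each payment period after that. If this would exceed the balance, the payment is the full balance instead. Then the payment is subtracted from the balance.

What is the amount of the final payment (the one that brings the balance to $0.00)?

Payment period 1: $8,853.77 +$194.78 interest = $9,048.55; pay $753.52 → $8,295.03
Payment period 2: $8,295.03 +$182.49 interest = $8,477.52; pay $1,258.85 → $7,218.67
Payment period 3: $7,218.67 +$158.81 interest = $7,377.48; pay $1,764.18 → $5,613.30
Payment period 4: $5,613.30 +$123.49 interest = $5,736.79; pay $2,269.51 → $3,467.28
Payment period 5: $3,467.28 +$76.28 interest = $3,543.56; pay $2,774.84 → $768.72
Payment period 6: $768.72 +$16.91 interest = $785.63; pay $785.63 → $0.00

$785.63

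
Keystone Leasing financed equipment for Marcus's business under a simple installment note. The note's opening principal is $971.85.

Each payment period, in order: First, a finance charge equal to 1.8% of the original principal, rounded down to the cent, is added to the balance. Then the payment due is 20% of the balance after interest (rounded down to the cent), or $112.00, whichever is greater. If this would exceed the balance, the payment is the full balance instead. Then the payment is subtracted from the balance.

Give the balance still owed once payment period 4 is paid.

Payment period 1: opening $971.85; interest $17.49 → $989.34; payment $197.86; balance $791.48
Payment period 2: opening $791.48; interest $17.49 → $808.97; payment $161.79; balance $647.18
Payment period 3: opening $647.18; interest $17.49 → $664.67; payment $132.93; balance $531.74
Payment period 4: opening $531.74; interest $17.49 → $549.23; payment $112.00; balance $437.23

$437.23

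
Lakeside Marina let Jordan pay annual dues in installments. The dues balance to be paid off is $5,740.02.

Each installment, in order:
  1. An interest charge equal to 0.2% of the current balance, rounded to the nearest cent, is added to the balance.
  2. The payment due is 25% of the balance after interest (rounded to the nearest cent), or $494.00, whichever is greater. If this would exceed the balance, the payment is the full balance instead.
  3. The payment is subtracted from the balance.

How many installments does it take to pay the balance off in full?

Installment 1: opening $5,740.02; interest $11.48 → $5,751.50; payment $1,437.88; balance $4,313.62
Installment 2: opening $4,313.62; interest $8.63 → $4,322.25; payment $1,080.56; balance $3,241.69
Installment 3: opening $3,241.69; interest $6.48 → $3,248.17; payment $812.04; balance $2,436.13
Installment 4: opening $2,436.13; interest $4.87 → $2,441.00; payment $610.25; balance $1,830.75
Installment 5: opening $1,830.75; interest $3.66 → $1,834.41; payment $494.00; balance $1,340.41
Installment 6: opening $1,340.41; interest $2.68 → $1,343.09; payment $494.00; balance $849.09
Installment 7: opening $849.09; interest $1.70 → $850.79; payment $494.00; balance $356.79
Installment 8: opening $356.79; interest $0.71 → $357.50; payment $357.50; balance $0.00
Balance reaches $0.00 in installment 8.

8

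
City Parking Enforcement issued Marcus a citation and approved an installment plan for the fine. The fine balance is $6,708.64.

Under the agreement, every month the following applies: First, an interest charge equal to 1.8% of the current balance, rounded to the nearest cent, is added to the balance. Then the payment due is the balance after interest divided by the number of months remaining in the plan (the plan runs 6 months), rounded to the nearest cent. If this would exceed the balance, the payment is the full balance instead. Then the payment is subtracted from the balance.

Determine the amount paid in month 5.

$1,222.43

# | Opening | Interest | Payment | End bal
1 | $6,708.64 | $120.76 | $1,138.23 | $5,691.17
2 | $5,691.17 | $102.44 | $1,158.72 | $4,634.89
3 | $4,634.89 | $83.43 | $1,179.58 | $3,538.74
4 | $3,538.74 | $63.70 | $1,200.81 | $2,401.63
5 | $2,401.63 | $43.23 | $1,222.43 | $1,222.43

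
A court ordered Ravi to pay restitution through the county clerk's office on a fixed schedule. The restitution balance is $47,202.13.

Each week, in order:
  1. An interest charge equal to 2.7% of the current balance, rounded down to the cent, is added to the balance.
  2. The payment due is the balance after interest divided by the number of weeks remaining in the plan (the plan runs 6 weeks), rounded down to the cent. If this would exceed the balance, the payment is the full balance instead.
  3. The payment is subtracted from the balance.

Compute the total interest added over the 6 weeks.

# | Opening | Interest | Payment | End bal
1 | $47,202.13 | $1,274.45 | $8,079.43 | $40,397.15
2 | $40,397.15 | $1,090.72 | $8,297.57 | $33,190.30
3 | $33,190.30 | $896.13 | $8,521.60 | $25,564.83
4 | $25,564.83 | $690.25 | $8,751.69 | $17,503.39
5 | $17,503.39 | $472.59 | $8,987.99 | $8,987.99
6 | $8,987.99 | $242.67 | $9,230.66 | $0.00
Total interest: $1,274.45 + $1,090.72 + $896.13 + $690.25 + $472.59 + $242.67 = $4,666.81

$4,666.81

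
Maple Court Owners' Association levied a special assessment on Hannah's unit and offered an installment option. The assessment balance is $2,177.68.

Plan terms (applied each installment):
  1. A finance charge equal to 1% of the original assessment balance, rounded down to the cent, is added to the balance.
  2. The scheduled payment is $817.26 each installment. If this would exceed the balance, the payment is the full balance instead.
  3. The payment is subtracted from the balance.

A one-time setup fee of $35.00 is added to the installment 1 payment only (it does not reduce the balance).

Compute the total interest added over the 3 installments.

# | Opening | Interest | Payment | Fee | End bal
1 | $2,177.68 | $21.77 | $817.26 | $35.00 | $1,382.19
2 | $1,382.19 | $21.77 | $817.26 | — | $586.70
3 | $586.70 | $21.77 | $608.47 | — | $0.00
Total interest: $21.77 + $21.77 + $21.77 = $65.31

$65.31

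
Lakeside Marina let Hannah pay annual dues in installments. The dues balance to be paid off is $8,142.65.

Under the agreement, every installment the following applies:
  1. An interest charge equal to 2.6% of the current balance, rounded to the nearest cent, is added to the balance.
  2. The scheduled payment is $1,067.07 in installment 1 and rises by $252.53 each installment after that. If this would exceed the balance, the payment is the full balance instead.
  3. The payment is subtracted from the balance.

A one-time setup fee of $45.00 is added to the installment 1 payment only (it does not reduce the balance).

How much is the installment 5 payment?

Installment 1: opening $8,142.65; interest $211.71 → $8,354.36; payment $1,067.07 (+ $45.00 fee); balance $7,287.29
Installment 2: opening $7,287.29; interest $189.47 → $7,476.76; payment $1,319.60; balance $6,157.16
Installment 3: opening $6,157.16; interest $160.09 → $6,317.25; payment $1,572.13; balance $4,745.12
Installment 4: opening $4,745.12; interest $123.37 → $4,868.49; payment $1,824.66; balance $3,043.83
Installment 5: opening $3,043.83; interest $79.14 → $3,122.97; payment $2,077.19; balance $1,045.78

$2,077.19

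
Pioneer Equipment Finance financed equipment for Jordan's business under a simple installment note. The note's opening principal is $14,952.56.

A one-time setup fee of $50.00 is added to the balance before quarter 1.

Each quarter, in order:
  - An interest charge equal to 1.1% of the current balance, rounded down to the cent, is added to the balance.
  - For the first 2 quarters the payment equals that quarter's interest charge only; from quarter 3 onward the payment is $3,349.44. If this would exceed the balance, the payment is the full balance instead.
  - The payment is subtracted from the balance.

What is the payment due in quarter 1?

# | Opening | Interest | Payment | End bal
1 | $15,002.56 | $165.02 | $165.02 | $15,002.56

$165.02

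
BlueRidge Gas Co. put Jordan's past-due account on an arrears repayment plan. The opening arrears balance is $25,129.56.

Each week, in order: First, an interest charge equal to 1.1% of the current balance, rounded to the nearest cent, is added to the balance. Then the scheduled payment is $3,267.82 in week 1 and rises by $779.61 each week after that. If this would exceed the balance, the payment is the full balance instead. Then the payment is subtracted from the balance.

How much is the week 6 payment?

Week 1: $25,129.56 +$276.43 interest = $25,405.99; pay $3,267.82 → $22,138.17
Week 2: $22,138.17 +$243.52 interest = $22,381.69; pay $4,047.43 → $18,334.26
Week 3: $18,334.26 +$201.68 interest = $18,535.94; pay $4,827.04 → $13,708.90
Week 4: $13,708.90 +$150.80 interest = $13,859.70; pay $5,606.65 → $8,253.05
Week 5: $8,253.05 +$90.78 interest = $8,343.83; pay $6,386.26 → $1,957.57
Week 6: $1,957.57 +$21.53 interest = $1,979.10; pay $1,979.10 → $0.00

$1,979.10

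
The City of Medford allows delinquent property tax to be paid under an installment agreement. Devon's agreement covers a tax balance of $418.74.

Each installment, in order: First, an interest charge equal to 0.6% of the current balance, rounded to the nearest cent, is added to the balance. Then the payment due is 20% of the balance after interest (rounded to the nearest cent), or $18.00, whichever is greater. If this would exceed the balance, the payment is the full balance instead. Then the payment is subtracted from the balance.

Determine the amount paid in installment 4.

Installment 1: opening $418.74; interest $2.51 → $421.25; payment $84.25; balance $337.00
Installment 2: opening $337.00; interest $2.02 → $339.02; payment $67.80; balance $271.22
Installment 3: opening $271.22; interest $1.63 → $272.85; payment $54.57; balance $218.28
Installment 4: opening $218.28; interest $1.31 → $219.59; payment $43.92; balance $175.67

$43.92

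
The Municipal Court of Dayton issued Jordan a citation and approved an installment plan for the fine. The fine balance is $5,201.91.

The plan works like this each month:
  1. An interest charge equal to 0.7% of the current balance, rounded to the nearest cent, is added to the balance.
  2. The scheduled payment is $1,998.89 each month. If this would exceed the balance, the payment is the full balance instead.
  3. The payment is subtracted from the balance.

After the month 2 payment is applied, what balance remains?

$1,263.22

# | Opening | Interest | Payment | End bal
1 | $5,201.91 | $36.41 | $1,998.89 | $3,239.43
2 | $3,239.43 | $22.68 | $1,998.89 | $1,263.22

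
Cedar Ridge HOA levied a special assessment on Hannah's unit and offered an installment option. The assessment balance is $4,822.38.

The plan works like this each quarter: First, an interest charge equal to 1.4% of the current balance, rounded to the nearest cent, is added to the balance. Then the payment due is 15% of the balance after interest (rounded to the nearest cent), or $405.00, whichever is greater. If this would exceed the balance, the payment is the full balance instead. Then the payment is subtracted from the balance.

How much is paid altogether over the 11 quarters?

# | Opening | Interest | Payment | End bal
1 | $4,822.38 | $67.51 | $733.48 | $4,156.41
2 | $4,156.41 | $58.19 | $632.19 | $3,582.41
3 | $3,582.41 | $50.15 | $544.88 | $3,087.68
4 | $3,087.68 | $43.23 | $469.64 | $2,661.27
5 | $2,661.27 | $37.26 | $405.00 | $2,293.53
6 | $2,293.53 | $32.11 | $405.00 | $1,920.64
7 | $1,920.64 | $26.89 | $405.00 | $1,542.53
8 | $1,542.53 | $21.60 | $405.00 | $1,159.13
9 | $1,159.13 | $16.23 | $405.00 | $770.36
10 | $770.36 | $10.79 | $405.00 | $376.15
11 | $376.15 | $5.27 | $381.42 | $0.00
Total paid: $5,191.61

$5,191.61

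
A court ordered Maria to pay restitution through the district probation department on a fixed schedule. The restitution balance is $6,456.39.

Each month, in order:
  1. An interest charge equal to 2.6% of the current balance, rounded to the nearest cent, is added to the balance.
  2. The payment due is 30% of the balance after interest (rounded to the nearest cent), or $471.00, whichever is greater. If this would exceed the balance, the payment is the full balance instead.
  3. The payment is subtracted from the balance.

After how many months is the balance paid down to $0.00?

8

Month 1: $6,456.39 +$167.87 interest = $6,624.26; pay $1,987.28 → $4,636.98
Month 2: $4,636.98 +$120.56 interest = $4,757.54; pay $1,427.26 → $3,330.28
Month 3: $3,330.28 +$86.59 interest = $3,416.87; pay $1,025.06 → $2,391.81
Month 4: $2,391.81 +$62.19 interest = $2,454.00; pay $736.20 → $1,717.80
Month 5: $1,717.80 +$44.66 interest = $1,762.46; pay $528.74 → $1,233.72
Month 6: $1,233.72 +$32.08 interest = $1,265.80; pay $471.00 → $794.80
Month 7: $794.80 +$20.66 interest = $815.46; pay $471.00 → $344.46
Month 8: $344.46 +$8.96 interest = $353.42; pay $353.42 → $0.00
Balance reaches $0.00 in month 8.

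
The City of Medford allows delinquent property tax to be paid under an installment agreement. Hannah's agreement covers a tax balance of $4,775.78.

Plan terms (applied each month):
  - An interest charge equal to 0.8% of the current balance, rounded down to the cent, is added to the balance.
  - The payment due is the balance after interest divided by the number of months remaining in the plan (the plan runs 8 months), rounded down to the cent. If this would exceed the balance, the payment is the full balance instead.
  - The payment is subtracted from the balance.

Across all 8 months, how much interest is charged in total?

$175.12

Month 1: opening $4,775.78; interest $38.20 → $4,813.98; payment $601.74; balance $4,212.24
Month 2: opening $4,212.24; interest $33.69 → $4,245.93; payment $606.56; balance $3,639.37
Month 3: opening $3,639.37; interest $29.11 → $3,668.48; payment $611.41; balance $3,057.07
Month 4: opening $3,057.07; interest $24.45 → $3,081.52; payment $616.30; balance $2,465.22
Month 5: opening $2,465.22; interest $19.72 → $2,484.94; payment $621.23; balance $1,863.71
Month 6: opening $1,863.71; interest $14.90 → $1,878.61; payment $626.20; balance $1,252.41
Month 7: opening $1,252.41; interest $10.01 → $1,262.42; payment $631.21; balance $631.21
Month 8: opening $631.21; interest $5.04 → $636.25; payment $636.25; balance $0.00
Total interest: $38.20 + $33.69 + $29.11 + $24.45 + $19.72 + $14.90 + $10.01 + $5.04 = $175.12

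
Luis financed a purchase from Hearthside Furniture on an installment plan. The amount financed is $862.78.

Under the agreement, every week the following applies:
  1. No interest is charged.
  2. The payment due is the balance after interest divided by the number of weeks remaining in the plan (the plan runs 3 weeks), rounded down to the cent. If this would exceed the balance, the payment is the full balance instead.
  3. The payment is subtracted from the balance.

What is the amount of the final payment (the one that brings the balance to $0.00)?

Week 1: opening $862.78; payment $287.59; balance $575.19
Week 2: opening $575.19; payment $287.59; balance $287.60
Week 3: opening $287.60; payment $287.60; balance $0.00

$287.60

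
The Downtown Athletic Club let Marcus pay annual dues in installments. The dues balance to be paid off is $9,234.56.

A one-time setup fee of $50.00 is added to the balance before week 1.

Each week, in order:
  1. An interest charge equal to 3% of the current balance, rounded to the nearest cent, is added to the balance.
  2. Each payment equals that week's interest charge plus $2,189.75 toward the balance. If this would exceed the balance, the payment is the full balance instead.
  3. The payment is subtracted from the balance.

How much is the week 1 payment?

Week 1: $9,284.56 +$278.54 interest = $9,563.10; pay $2,468.29 → $7,094.81

$2,468.29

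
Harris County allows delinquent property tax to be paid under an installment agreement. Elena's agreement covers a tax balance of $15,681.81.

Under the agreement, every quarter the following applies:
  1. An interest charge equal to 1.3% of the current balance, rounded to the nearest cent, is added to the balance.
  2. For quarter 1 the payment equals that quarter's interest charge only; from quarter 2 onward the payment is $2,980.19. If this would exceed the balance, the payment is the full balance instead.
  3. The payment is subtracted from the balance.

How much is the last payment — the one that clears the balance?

$1,453.17

Quarter 1: opening $15,681.81; interest $203.86 → $15,885.67; payment $203.86; balance $15,681.81
Quarter 2: opening $15,681.81; interest $203.86 → $15,885.67; payment $2,980.19; balance $12,905.48
Quarter 3: opening $12,905.48; interest $167.77 → $13,073.25; payment $2,980.19; balance $10,093.06
Quarter 4: opening $10,093.06; interest $131.21 → $10,224.27; payment $2,980.19; balance $7,244.08
Quarter 5: opening $7,244.08; interest $94.17 → $7,338.25; payment $2,980.19; balance $4,358.06
Quarter 6: opening $4,358.06; interest $56.65 → $4,414.71; payment $2,980.19; balance $1,434.52
Quarter 7: opening $1,434.52; interest $18.65 → $1,453.17; payment $1,453.17; balance $0.00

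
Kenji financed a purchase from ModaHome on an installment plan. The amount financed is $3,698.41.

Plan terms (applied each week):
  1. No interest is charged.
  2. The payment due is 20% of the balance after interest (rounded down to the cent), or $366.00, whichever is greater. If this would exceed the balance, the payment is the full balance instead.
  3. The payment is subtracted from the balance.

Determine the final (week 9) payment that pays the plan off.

$50.88

Week 1: opening $3,698.41; payment $739.68; balance $2,958.73
Week 2: opening $2,958.73; payment $591.74; balance $2,366.99
Week 3: opening $2,366.99; payment $473.39; balance $1,893.60
Week 4: opening $1,893.60; payment $378.72; balance $1,514.88
Week 5: opening $1,514.88; payment $366.00; balance $1,148.88
Week 6: opening $1,148.88; payment $366.00; balance $782.88
Week 7: opening $782.88; payment $366.00; balance $416.88
Week 8: opening $416.88; payment $366.00; balance $50.88
Week 9: opening $50.88; payment $50.88; balance $0.00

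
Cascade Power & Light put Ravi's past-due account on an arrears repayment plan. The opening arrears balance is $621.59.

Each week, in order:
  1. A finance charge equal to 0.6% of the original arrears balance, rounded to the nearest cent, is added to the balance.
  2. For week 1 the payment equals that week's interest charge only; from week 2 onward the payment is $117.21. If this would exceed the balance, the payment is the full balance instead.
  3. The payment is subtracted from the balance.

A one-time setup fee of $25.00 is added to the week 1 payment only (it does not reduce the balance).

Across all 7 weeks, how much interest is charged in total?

$26.11

Week 1: $621.59 +$3.73 interest = $625.32; pay $3.73 (+ $25.00 fee) → $621.59
Week 2: $621.59 +$3.73 interest = $625.32; pay $117.21 → $508.11
Week 3: $508.11 +$3.73 interest = $511.84; pay $117.21 → $394.63
Week 4: $394.63 +$3.73 interest = $398.36; pay $117.21 → $281.15
Week 5: $281.15 +$3.73 interest = $284.88; pay $117.21 → $167.67
Week 6: $167.67 +$3.73 interest = $171.40; pay $117.21 → $54.19
Week 7: $54.19 +$3.73 interest = $57.92; pay $57.92 → $0.00
Total interest: $3.73 + $3.73 + $3.73 + $3.73 + $3.73 + $3.73 + $3.73 = $26.11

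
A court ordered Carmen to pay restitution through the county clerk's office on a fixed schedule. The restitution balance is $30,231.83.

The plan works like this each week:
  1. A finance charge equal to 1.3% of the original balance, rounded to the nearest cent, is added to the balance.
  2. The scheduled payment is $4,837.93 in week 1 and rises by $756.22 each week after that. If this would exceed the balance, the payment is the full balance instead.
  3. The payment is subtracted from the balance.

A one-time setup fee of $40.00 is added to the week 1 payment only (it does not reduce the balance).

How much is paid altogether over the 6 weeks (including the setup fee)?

$32,629.89

# | Opening | Interest | Payment | Fee | End bal
1 | $30,231.83 | $393.01 | $4,837.93 | $40.00 | $25,786.91
2 | $25,786.91 | $393.01 | $5,594.15 | — | $20,585.77
3 | $20,585.77 | $393.01 | $6,350.37 | — | $14,628.41
4 | $14,628.41 | $393.01 | $7,106.59 | — | $7,914.83
5 | $7,914.83 | $393.01 | $7,862.81 | — | $445.03
6 | $445.03 | $393.01 | $838.04 | — | $0.00
Total paid: $32,629.89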